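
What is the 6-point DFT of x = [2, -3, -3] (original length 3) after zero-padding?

Original 3-point DFT: [-4, 5, 5]
Zero-padded 6-point DFT provides frequency interpolation.

DFT_6([x, 0, ...]) = [-4, 2.0000+5.1962i, 5, 2, 5, 2.0000-5.1962i]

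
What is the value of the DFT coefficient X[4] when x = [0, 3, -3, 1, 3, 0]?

X[4] = Σ(n=0 to 5) x[n] · ω_6^(4n) where ω_6 = e^(-2πi/6)
= (0)·ω_6^0 + (3)·ω_6^4 + (-3)·ω_6^8 + (1)·ω_6^12 + (3)·ω_6^16 + (0)·ω_6^20

X[4] = -0.5000+7.7942i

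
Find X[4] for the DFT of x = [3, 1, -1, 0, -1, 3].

X[4] = Σ(n=0 to 5) x[n] · ω_6^(4n) where ω_6 = e^(-2πi/6)
= (3)·ω_6^0 + (1)·ω_6^4 + (-1)·ω_6^8 + (0)·ω_6^12 + (-1)·ω_6^16 + (3)·ω_6^20

X[4] = 2.0000-1.7321i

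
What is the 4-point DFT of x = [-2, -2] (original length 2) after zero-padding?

Original 2-point DFT: [-4, 0]
Zero-padded 4-point DFT provides frequency interpolation.

DFT_4([x, 0, ...]) = [-4, -2+2i, 0, -2-2i]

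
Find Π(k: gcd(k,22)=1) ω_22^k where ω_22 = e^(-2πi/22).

The primitive 22nd roots of unity are ω_22^k for k coprime to 22: k ∈ {1, 3, 5, 7, 9, 13, 15, 17, 19, 21}
Their product equals the constant term of the cyclotomic polynomial Φ_22(x) up to sign.
For n ≥ 3, the product of all primitive nth roots of unity is 1. (For n=1 it is 1; for n=2 it is -1.)

1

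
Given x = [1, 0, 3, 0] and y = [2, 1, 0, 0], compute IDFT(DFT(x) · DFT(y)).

(x ⊛ y)[n] = Σ(m=0 to 3) x[m] · y[(n-m) mod 4]

Computing each output sample:
(x ⊛ y)[0] = 2
(x ⊛ y)[1] = 1
(x ⊛ y)[2] = 6
(x ⊛ y)[3] = 3

x ⊛ y = [2, 1, 6, 3]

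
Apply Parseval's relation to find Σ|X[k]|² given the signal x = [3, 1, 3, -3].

Parseval: Σ|x[n]|² = (1/N)Σ|X[k]|², so Σ|X[k]|² = N·Σ|x[n]|² = 4·28.0000

Σ|X[k]|² = N·Σ|x[n]|² = 4·28.0000 = 112.0000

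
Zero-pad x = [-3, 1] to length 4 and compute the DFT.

Original 2-point DFT: [-2, -4]
Zero-padded 4-point DFT provides frequency interpolation.

DFT_4([x, 0, ...]) = [-2, -3-1i, -4, -3+1i]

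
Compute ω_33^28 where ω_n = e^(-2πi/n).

ω_33^28 = e^(-2πi·28/33)
= cos(-2π·28/33) + i·sin(-2π·28/33)
= cos(-56π/33) + i·sin(-56π/33)

ω_33^28 = cos(-56π/33) + i·sin(-56π/33) = 0.5801+0.8146i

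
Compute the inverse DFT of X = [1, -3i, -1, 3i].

x[n] = (1/4) Σ(k=0 to 3) X[k] · e^(2πikn/4)

Computing each x[n]:
x[0] = 0
x[1] = 2
x[2] = 0
x[3] = -1

x = [0, 2, 0, -1]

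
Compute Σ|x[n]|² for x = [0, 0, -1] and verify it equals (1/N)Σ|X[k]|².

Time domain:
Σ|x[n]|² = |0|² + |0|² + |-1|² = 1.0000

Frequency domain:
(1/3)Σ|X[k]|² = (1/3)(|-1|² + |0.5000-0.8660i|² + |0.5000+0.8660i|²) = (1/3)·3.0000 = 1.0000

Both sides agree, confirming Parseval's theorem.

Σ|x[n]|² = (1/N)Σ|X[k]|² = 1.0000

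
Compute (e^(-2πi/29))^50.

Since ω_29^29 = 1, powers reduce modulo 29.
50 mod 29 = 21
So ω_29^50 = ω_29^21 = e^(-2πi·21/29)

ω_29^50 = ω_29^21 = -0.1618+0.9868i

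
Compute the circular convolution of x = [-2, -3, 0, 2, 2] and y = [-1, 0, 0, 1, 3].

(x ⊛ y)[n] = Σ(m=0 to 4) x[m] · y[(n-m) mod 5]

Computing each output sample:
(x ⊛ y)[0] = -7
(x ⊛ y)[1] = 5
(x ⊛ y)[2] = 8
(x ⊛ y)[3] = 2
(x ⊛ y)[4] = -11

x ⊛ y = [-7, 5, 8, 2, -11]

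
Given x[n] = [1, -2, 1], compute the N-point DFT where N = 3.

X[k] = Σ(n=0 to 2) x[n] · ω_3^(nk)
where ω_3 = e^(-2πi/3)

Computing each X[k]:
X[0] = 0
X[1] = 1.5000+2.5981i
X[2] = 1.5000-2.5981i

X = [0, 1.5000+2.5981i, 1.5000-2.5981i]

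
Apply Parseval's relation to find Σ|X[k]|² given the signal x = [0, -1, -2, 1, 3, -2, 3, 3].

Parseval: Σ|x[n]|² = (1/N)Σ|X[k]|², so Σ|X[k]|² = N·Σ|x[n]|² = 8·37.0000

Σ|X[k]|² = N·Σ|x[n]|² = 8·37.0000 = 296.0000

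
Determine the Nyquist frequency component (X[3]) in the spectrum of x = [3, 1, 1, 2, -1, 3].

X[3] = Σ(n=0 to 5) x[n] · ω_6^(3n) where ω_6 = e^(-2πi/6)
= (3)·ω_6^0 + (1)·ω_6^3 + (1)·ω_6^6 + (2)·ω_6^9 + (-1)·ω_6^12 + (3)·ω_6^15

X[3] = -3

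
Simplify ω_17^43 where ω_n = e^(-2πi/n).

Since ω_17^17 = 1, powers reduce modulo 17.
43 mod 17 = 9
So ω_17^43 = ω_17^9 = e^(-2πi·9/17)

ω_17^43 = ω_17^9 = -0.9830+0.1837i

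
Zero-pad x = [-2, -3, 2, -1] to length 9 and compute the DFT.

Original 4-point DFT: [-4, -4+2i, 4, -4-2i]
Zero-padded 9-point DFT provides frequency interpolation.

DFT_9([x, 0, ...]) = [-4, -3.4508+0.8248i, -3.9003+1.4044i, -2.5000+4.3301i, 2.8512+3.1777i, 2.8512-3.1777i, -2.5000-4.3301i, -3.9003-1.4044i, -3.4508-0.8248i]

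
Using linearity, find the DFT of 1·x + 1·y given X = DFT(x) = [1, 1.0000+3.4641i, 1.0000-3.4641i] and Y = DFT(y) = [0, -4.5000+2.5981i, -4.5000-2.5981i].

By linearity: DFT(1x + 1y) = 1·DFT(x) + 1·DFT(y)
= 1·[1, 1.0000+3.4641i, 1.0000-3.4641i] + 1·[0, -4.5000+2.5981i, -4.5000-2.5981i]

Computing element-wise:
Z[0] = 1·(1) + 1·(0) = 1
Z[1] = 1·(1.0000+3.4641i) + 1·(-4.5000+2.5981i) = -3.5000+6.0622i
Z[2] = 1·(1.0000-3.4641i) + 1·(-4.5000-2.5981i) = -3.5000-6.0622i

DFT(1x + 1y) = 1·X + 1·Y = [1, -3.5000+6.0622i, -3.5000-6.0622i]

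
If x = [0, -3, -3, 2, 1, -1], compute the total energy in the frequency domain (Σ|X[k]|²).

Parseval: Σ|x[n]|² = (1/N)Σ|X[k]|², so Σ|X[k]|² = N·Σ|x[n]|² = 6·24.0000

Σ|X[k]|² = N·Σ|x[n]|² = 6·24.0000 = 144.0000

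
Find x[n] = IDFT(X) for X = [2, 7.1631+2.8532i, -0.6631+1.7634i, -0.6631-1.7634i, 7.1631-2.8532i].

x[n] = (1/5) Σ(k=0 to 4) X[k] · e^(2πikn/5)

Computing each x[n]:
x[0] = 3
x[1] = 0
x[2] = -2
x[3] = -2
x[4] = 3

x = [3, 0, -2, -2, 3]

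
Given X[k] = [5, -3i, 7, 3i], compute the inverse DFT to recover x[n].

x[n] = (1/4) Σ(k=0 to 3) X[k] · e^(2πikn/4)

Computing each x[n]:
x[0] = 3
x[1] = 1
x[2] = 3
x[3] = -2

x = [3, 1, 3, -2]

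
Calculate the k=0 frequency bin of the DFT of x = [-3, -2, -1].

X[0] = Σ(n=0 to 2) x[n] · ω_3^0 = Σ x[n]
= (-3) + (-2) + (-1)

X[0] = -6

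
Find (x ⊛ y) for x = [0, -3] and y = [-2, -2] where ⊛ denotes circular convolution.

(x ⊛ y)[n] = Σ(m=0 to 1) x[m] · y[(n-m) mod 2]

Computing each output sample:
(x ⊛ y)[0] = 6
(x ⊛ y)[1] = 6

x ⊛ y = [6, 6]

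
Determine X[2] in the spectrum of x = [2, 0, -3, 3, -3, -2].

X[2] = Σ(n=0 to 5) x[n] · ω_6^(2n) where ω_6 = e^(-2πi/6)
= (2)·ω_6^0 + (0)·ω_6^2 + (-3)·ω_6^4 + (3)·ω_6^6 + (-3)·ω_6^8 + (-2)·ω_6^10

X[2] = 9.0000-1.7321i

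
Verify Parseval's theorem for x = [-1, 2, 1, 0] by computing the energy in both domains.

Time domain:
Σ|x[n]|² = |-1|² + |2|² + |1|² + |0|² = 6.0000

Frequency domain:
(1/4)Σ|X[k]|² = (1/4)(|2|² + |-2-2i|² + |-2|² + |-2+2i|²) = (1/4)·24.0000 = 6.0000

Both sides agree, confirming Parseval's theorem.

Σ|x[n]|² = (1/N)Σ|X[k]|² = 6.0000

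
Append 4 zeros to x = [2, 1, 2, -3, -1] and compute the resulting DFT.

Original 5-point DFT: [1, 2.8090-4.8410i, 1.6910+3.5797i, 1.6910-3.5797i, 2.8090+4.8410i]
Zero-padded 9-point DFT provides frequency interpolation.

DFT_9([x, 0, ...]) = [1, 5.5530+0.3277i, 1.0282-4.9097i, -2.0000+1.7321i, 3.9187+2.5568i, 3.9187-2.5568i, -2.0000-1.7321i, 1.0282+4.9097i, 5.5530-0.3277i]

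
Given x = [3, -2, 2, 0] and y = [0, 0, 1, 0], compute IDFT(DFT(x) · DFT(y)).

(x ⊛ y)[n] = Σ(m=0 to 3) x[m] · y[(n-m) mod 4]

Computing each output sample:
(x ⊛ y)[0] = 2
(x ⊛ y)[1] = 0
(x ⊛ y)[2] = 3
(x ⊛ y)[3] = -2

x ⊛ y = [2, 0, 3, -2]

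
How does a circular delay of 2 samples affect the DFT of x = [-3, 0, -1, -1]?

Time shift by 2: X_shifted[k] = ω_4^(2k) · X[k]
Shifted x = [-1, -1, -3, 0]

DFT(x[n-2]) = [-5, 2+1i, -3, 2-1i]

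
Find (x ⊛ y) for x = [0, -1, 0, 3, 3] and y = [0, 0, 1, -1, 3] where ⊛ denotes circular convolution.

(x ⊛ y)[n] = Σ(m=0 to 4) x[m] · y[(n-m) mod 5]

Computing each output sample:
(x ⊛ y)[0] = 0
(x ⊛ y)[1] = 0
(x ⊛ y)[2] = 6
(x ⊛ y)[3] = 8
(x ⊛ y)[4] = 1

x ⊛ y = [0, 0, 6, 8, 1]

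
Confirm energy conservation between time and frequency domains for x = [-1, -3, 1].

Time domain:
Σ|x[n]|² = |-1|² + |-3|² + |1|² = 11.0000

Frequency domain:
(1/3)Σ|X[k]|² = (1/3)(|-3|² + |3.4641i|² + |-3.4641i|²) = (1/3)·33.0000 = 11.0000

Both sides agree, confirming Parseval's theorem.

Σ|x[n]|² = (1/N)Σ|X[k]|² = 11.0000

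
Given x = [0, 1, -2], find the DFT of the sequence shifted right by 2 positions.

Time shift by 2: X_shifted[k] = ω_3^(2k) · X[k]
Shifted x = [1, -2, 0]

DFT(x[n-2]) = [-1, 2.0000+1.7321i, 2.0000-1.7321i]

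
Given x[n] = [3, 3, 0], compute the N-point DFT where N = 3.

X[k] = Σ(n=0 to 2) x[n] · ω_3^(nk)
where ω_3 = e^(-2πi/3)

Computing each X[k]:
X[0] = 6
X[1] = 1.5000-2.5981i
X[2] = 1.5000+2.5981i

X = [6, 1.5000-2.5981i, 1.5000+2.5981i]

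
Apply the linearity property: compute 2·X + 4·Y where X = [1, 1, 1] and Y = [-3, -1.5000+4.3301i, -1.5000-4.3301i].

By linearity: DFT(2x + 4y) = 2·DFT(x) + 4·DFT(y)
= 2·[1, 1, 1] + 4·[-3, -1.5000+4.3301i, -1.5000-4.3301i]

Computing element-wise:
Z[0] = 2·(1) + 4·(-3) = -10
Z[1] = 2·(1) + 4·(-1.5000+4.3301i) = -4.0000+17.3204i
Z[2] = 2·(1) + 4·(-1.5000-4.3301i) = -4.0000-17.3204i

DFT(2x + 4y) = 2·X + 4·Y = [-10, -4.0000+17.3204i, -4.0000-17.3204i]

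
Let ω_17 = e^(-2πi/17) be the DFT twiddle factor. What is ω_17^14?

ω_17^14 = e^(-2πi·14/17)
= cos(-2π·14/17) + i·sin(-2π·14/17)
= cos(-28π/17) + i·sin(-28π/17)

ω_17^14 = cos(-28π/17) + i·sin(-28π/17) = 0.4457+0.8952i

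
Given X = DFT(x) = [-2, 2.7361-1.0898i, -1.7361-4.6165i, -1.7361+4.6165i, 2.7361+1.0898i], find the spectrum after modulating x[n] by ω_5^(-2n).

Modulation property: DFT(ω_5^(-2n)·x[n]) = X[(k-2) mod 5], so circularly shift X by 2 positions.

X[k-2] = [-1.7361+4.6165i, 2.7361+1.0898i, -2, 2.7361-1.0898i, -1.7361-4.6165i]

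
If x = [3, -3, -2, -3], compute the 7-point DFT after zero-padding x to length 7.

Original 4-point DFT: [-5, 5, 7, 5]
Zero-padded 7-point DFT provides frequency interpolation.

DFT_7([x, 0, ...]) = [-5, 4.2775+5.5970i, 3.5990-0.2885i, 5.1235+2.6628i, 5.1235-2.6628i, 3.5990+0.2885i, 4.2775-5.5970i]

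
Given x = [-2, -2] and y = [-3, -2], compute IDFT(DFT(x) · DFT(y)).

(x ⊛ y)[n] = Σ(m=0 to 1) x[m] · y[(n-m) mod 2]

Computing each output sample:
(x ⊛ y)[0] = 10
(x ⊛ y)[1] = 10

x ⊛ y = [10, 10]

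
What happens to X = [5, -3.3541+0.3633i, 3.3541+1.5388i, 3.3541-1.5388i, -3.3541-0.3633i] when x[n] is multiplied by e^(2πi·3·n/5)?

Modulation property: DFT(ω_5^(-3n)·x[n]) = X[(k-3) mod 5], so circularly shift X by 3 positions.

X[k-3] = [3.3541+1.5388i, 3.3541-1.5388i, -3.3541-0.3633i, 5, -3.3541+0.3633i]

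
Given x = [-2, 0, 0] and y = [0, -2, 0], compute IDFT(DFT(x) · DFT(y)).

(x ⊛ y)[n] = Σ(m=0 to 2) x[m] · y[(n-m) mod 3]

Computing each output sample:
(x ⊛ y)[0] = 0
(x ⊛ y)[1] = 4
(x ⊛ y)[2] = 0

x ⊛ y = [0, 4, 0]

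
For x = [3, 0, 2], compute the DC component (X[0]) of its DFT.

X[0] = Σ(n=0 to 2) x[n] · ω_3^0 = Σ x[n]
= (3) + (0) + (2)

X[0] = 5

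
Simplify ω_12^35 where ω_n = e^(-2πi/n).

Since ω_12^12 = 1, powers reduce modulo 12.
35 mod 12 = 11
So ω_12^35 = ω_12^11 = e^(-2πi·11/12)

ω_12^35 = ω_12^11 = 0.8660+0.5000i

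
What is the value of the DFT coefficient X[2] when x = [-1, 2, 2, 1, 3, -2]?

X[2] = Σ(n=0 to 5) x[n] · ω_6^(2n) where ω_6 = e^(-2πi/6)
= (-1)·ω_6^0 + (2)·ω_6^2 + (2)·ω_6^4 + (1)·ω_6^6 + (3)·ω_6^8 + (-2)·ω_6^10

X[2] = -2.5000-4.3301i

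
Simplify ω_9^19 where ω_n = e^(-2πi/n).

Since ω_9^9 = 1, powers reduce modulo 9.
19 mod 9 = 1
So ω_9^19 = ω_9^1 = e^(-2πi·1/9)

ω_9^19 = ω_9^1 = 0.7660-0.6428i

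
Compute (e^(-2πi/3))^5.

Since ω_3^3 = 1, powers reduce modulo 3.
5 mod 3 = 2
So ω_3^5 = ω_3^2 = e^(-2πi·2/3)

ω_3^5 = ω_3^2 = -0.5000+0.8660i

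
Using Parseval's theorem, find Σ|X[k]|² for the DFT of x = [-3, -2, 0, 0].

Parseval: Σ|x[n]|² = (1/N)Σ|X[k]|², so Σ|X[k]|² = N·Σ|x[n]|² = 4·13.0000

Σ|X[k]|² = N·Σ|x[n]|² = 4·13.0000 = 52.0000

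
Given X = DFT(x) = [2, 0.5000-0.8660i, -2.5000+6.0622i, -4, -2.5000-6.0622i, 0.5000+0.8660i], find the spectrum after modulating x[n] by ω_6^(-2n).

Modulation property: DFT(ω_6^(-2n)·x[n]) = X[(k-2) mod 6], so circularly shift X by 2 positions.

X[k-2] = [-2.5000-6.0622i, 0.5000+0.8660i, 2, 0.5000-0.8660i, -2.5000+6.0622i, -4]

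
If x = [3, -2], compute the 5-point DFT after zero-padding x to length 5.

Original 2-point DFT: [1, 5]
Zero-padded 5-point DFT provides frequency interpolation.

DFT_5([x, 0, ...]) = [1, 2.3820+1.9021i, 4.6180+1.1756i, 4.6180-1.1756i, 2.3820-1.9021i]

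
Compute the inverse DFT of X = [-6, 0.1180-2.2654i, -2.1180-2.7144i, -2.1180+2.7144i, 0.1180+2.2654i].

x[n] = (1/5) Σ(k=0 to 4) X[k] · e^(2πikn/5)

Computing each x[n]:
x[0] = -2
x[1] = 1
x[2] = -2
x[3] = -1
x[4] = -2

x = [-2, 1, -2, -1, -2]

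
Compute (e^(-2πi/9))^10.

Since ω_9^9 = 1, powers reduce modulo 9.
10 mod 9 = 1
So ω_9^10 = ω_9^1 = e^(-2πi·1/9)

ω_9^10 = ω_9^1 = 0.7660-0.6428i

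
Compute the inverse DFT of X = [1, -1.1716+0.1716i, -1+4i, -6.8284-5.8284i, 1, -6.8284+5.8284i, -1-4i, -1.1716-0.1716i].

x[n] = (1/8) Σ(k=0 to 7) X[k] · e^(2πikn/8)

Computing each x[n]:
x[0] = -2
x[1] = 1
x[2] = -1
x[3] = 1
x[4] = 2
x[5] = -3
x[6] = 2
x[7] = 1

x = [-2, 1, -1, 1, 2, -3, 2, 1]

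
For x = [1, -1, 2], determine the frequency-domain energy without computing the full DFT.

Parseval: Σ|x[n]|² = (1/N)Σ|X[k]|², so Σ|X[k]|² = N·Σ|x[n]|² = 3·6.0000

Σ|X[k]|² = N·Σ|x[n]|² = 3·6.0000 = 18.0000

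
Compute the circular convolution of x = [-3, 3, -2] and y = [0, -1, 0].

(x ⊛ y)[n] = Σ(m=0 to 2) x[m] · y[(n-m) mod 3]

Computing each output sample:
(x ⊛ y)[0] = 2
(x ⊛ y)[1] = 3
(x ⊛ y)[2] = -3

x ⊛ y = [2, 3, -3]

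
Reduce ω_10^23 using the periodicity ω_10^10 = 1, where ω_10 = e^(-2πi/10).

Since ω_10^10 = 1, powers reduce modulo 10.
23 mod 10 = 3
So ω_10^23 = ω_10^3 = e^(-2πi·3/10)

ω_10^23 = ω_10^3 = -0.3090-0.9511i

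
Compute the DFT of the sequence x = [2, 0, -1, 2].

X[k] = Σ(n=0 to 3) x[n] · ω_4^(nk)
where ω_4 = e^(-2πi/4)

Computing each X[k]:
X[0] = 3
X[1] = 3+2i
X[2] = -1
X[3] = 3-2i

X = [3, 3+2i, -1, 3-2i]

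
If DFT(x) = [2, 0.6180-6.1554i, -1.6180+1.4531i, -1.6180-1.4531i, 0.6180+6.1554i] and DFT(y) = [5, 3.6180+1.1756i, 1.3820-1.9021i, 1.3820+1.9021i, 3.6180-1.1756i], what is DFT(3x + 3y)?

By linearity: DFT(3x + 3y) = 3·DFT(x) + 3·DFT(y)
= 3·[2, 0.6180-6.1554i, -1.6180+1.4531i, -1.6180-1.4531i, 0.6180+6.1554i] + 3·[5, 3.6180+1.1756i, 1.3820-1.9021i, 1.3820+1.9021i, 3.6180-1.1756i]

Computing element-wise:
Z[0] = 3·(2) + 3·(5) = 21
Z[1] = 3·(0.6180-6.1554i) + 3·(3.6180+1.1756i) = 12.7080-14.9394i
Z[2] = 3·(-1.6180+1.4531i) + 3·(1.3820-1.9021i) = -0.7080-1.3470i
Z[3] = 3·(-1.6180-1.4531i) + 3·(1.3820+1.9021i) = -0.7080+1.3470i
Z[4] = 3·(0.6180+6.1554i) + 3·(3.6180-1.1756i) = 12.7080+14.9394i

DFT(3x + 3y) = 3·X + 3·Y = [21, 12.7080-14.9394i, -0.7080-1.3470i, -0.7080+1.3470i, 12.7080+14.9394i]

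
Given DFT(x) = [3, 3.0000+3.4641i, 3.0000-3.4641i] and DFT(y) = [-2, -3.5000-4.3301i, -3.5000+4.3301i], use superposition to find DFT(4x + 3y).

By linearity: DFT(4x + 3y) = 4·DFT(x) + 3·DFT(y)
= 4·[3, 3.0000+3.4641i, 3.0000-3.4641i] + 3·[-2, -3.5000-4.3301i, -3.5000+4.3301i]

Computing element-wise:
Z[0] = 4·(3) + 3·(-2) = 6
Z[1] = 4·(3.0000+3.4641i) + 3·(-3.5000-4.3301i) = 1.5000+0.8661i
Z[2] = 4·(3.0000-3.4641i) + 3·(-3.5000+4.3301i) = 1.5000-0.8661i

DFT(4x + 3y) = 4·X + 3·Y = [6, 1.5000+0.8661i, 1.5000-0.8661i]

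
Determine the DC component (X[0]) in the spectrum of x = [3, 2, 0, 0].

X[0] = Σ(n=0 to 3) x[n] · ω_4^0 = Σ x[n]
= (3) + (2) + (0) + (0)

X[0] = 5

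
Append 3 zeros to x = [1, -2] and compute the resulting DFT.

Original 2-point DFT: [-1, 3]
Zero-padded 5-point DFT provides frequency interpolation.

DFT_5([x, 0, ...]) = [-1, 0.3820+1.9021i, 2.6180+1.1756i, 2.6180-1.1756i, 0.3820-1.9021i]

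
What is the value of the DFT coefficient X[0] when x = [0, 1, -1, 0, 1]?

X[0] = Σ(n=0 to 4) x[n] · ω_5^0 = Σ x[n]
= (0) + (1) + (-1) + (0) + (1)

X[0] = 1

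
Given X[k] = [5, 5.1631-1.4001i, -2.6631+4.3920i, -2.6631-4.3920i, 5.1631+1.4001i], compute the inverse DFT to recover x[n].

x[n] = (1/5) Σ(k=0 to 4) X[k] · e^(2πikn/5)

Computing each x[n]:
x[0] = 2
x[1] = 2
x[2] = 1
x[3] = -3
x[4] = 3

x = [2, 2, 1, -3, 3]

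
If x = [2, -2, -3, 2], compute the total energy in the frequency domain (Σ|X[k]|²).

Parseval: Σ|x[n]|² = (1/N)Σ|X[k]|², so Σ|X[k]|² = N·Σ|x[n]|² = 4·21.0000

Σ|X[k]|² = N·Σ|x[n]|² = 4·21.0000 = 84.0000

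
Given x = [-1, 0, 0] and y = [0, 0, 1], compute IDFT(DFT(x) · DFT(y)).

(x ⊛ y)[n] = Σ(m=0 to 2) x[m] · y[(n-m) mod 3]

Computing each output sample:
(x ⊛ y)[0] = 0
(x ⊛ y)[1] = 0
(x ⊛ y)[2] = -1

x ⊛ y = [0, 0, -1]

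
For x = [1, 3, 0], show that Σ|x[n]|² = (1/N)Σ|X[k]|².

Time domain:
Σ|x[n]|² = |1|² + |3|² + |0|² = 10.0000

Frequency domain:
(1/3)Σ|X[k]|² = (1/3)(|4|² + |-0.5000-2.5981i|² + |-0.5000+2.5981i|²) = (1/3)·30.0000 = 10.0000

Both sides agree, confirming Parseval's theorem.

Σ|x[n]|² = (1/N)Σ|X[k]|² = 10.0000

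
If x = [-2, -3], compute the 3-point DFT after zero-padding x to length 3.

Original 2-point DFT: [-5, 1]
Zero-padded 3-point DFT provides frequency interpolation.

DFT_3([x, 0, ...]) = [-5, -0.5000+2.5981i, -0.5000-2.5981i]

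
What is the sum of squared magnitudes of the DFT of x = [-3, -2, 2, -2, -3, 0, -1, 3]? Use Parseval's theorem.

Parseval: Σ|x[n]|² = (1/N)Σ|X[k]|², so Σ|X[k]|² = N·Σ|x[n]|² = 8·40.0000

Σ|X[k]|² = N·Σ|x[n]|² = 8·40.0000 = 320.0000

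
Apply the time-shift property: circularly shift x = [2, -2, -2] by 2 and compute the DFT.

Time shift by 2: X_shifted[k] = ω_3^(2k) · X[k]
Shifted x = [-2, -2, 2]

DFT(x[n-2]) = [-2, -2.0000+3.4641i, -2.0000-3.4641i]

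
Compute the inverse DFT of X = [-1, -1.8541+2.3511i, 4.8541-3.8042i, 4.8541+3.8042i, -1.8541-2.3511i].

x[n] = (1/5) Σ(k=0 to 4) X[k] · e^(2πikn/5)

Computing each x[n]:
x[0] = 1
x[1] = -2
x[2] = -1
x[3] = 3
x[4] = -2

x = [1, -2, -1, 3, -2]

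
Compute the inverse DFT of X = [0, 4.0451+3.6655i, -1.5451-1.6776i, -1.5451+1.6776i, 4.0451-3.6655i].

x[n] = (1/5) Σ(k=0 to 4) X[k] · e^(2πikn/5)

Computing each x[n]:
x[0] = 1
x[1] = 0
x[2] = -3
x[3] = 0
x[4] = 2

x = [1, 0, -3, 0, 2]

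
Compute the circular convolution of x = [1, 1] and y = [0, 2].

(x ⊛ y)[n] = Σ(m=0 to 1) x[m] · y[(n-m) mod 2]

Computing each output sample:
(x ⊛ y)[0] = 2
(x ⊛ y)[1] = 2

x ⊛ y = [2, 2]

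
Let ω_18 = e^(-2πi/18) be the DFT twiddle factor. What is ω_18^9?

ω_18^9 = e^(-2πi·9/18)
= cos(-2π·9/18) + i·sin(-2π·9/18)
= cos(-18π/18) + i·sin(-18π/18)

ω_18^9 = cos(-18π/18) + i·sin(-18π/18) = -1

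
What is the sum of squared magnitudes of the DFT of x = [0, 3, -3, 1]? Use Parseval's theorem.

Parseval: Σ|x[n]|² = (1/N)Σ|X[k]|², so Σ|X[k]|² = N·Σ|x[n]|² = 4·19.0000

Σ|X[k]|² = N·Σ|x[n]|² = 4·19.0000 = 76.0000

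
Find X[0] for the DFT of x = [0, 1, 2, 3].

X[0] = Σ(n=0 to 3) x[n] · ω_4^0 = Σ x[n]
= (0) + (1) + (2) + (3)

X[0] = 6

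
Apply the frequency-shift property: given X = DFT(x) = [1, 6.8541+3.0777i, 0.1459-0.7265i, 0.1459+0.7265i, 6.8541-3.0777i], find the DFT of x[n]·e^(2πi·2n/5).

Modulation property: DFT(ω_5^(-2n)·x[n]) = X[(k-2) mod 5], so circularly shift X by 2 positions.

X[k-2] = [0.1459+0.7265i, 6.8541-3.0777i, 1, 6.8541+3.0777i, 0.1459-0.7265i]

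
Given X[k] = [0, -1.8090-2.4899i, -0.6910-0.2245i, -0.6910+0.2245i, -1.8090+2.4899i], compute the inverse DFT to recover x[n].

x[n] = (1/5) Σ(k=0 to 4) X[k] · e^(2πikn/5)

Computing each x[n]:
x[0] = -1
x[1] = 1
x[2] = 1
x[3] = 0
x[4] = -1

x = [-1, 1, 1, 0, -1]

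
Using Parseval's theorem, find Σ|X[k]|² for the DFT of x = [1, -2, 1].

Parseval: Σ|x[n]|² = (1/N)Σ|X[k]|², so Σ|X[k]|² = N·Σ|x[n]|² = 3·6.0000

Σ|X[k]|² = N·Σ|x[n]|² = 3·6.0000 = 18.0000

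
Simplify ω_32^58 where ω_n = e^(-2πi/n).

Since ω_32^32 = 1, powers reduce modulo 32.
58 mod 32 = 26
So ω_32^58 = ω_32^26 = e^(-2πi·26/32)

ω_32^58 = ω_32^26 = 0.3827+0.9239i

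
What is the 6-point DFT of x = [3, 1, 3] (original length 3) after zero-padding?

Original 3-point DFT: [7, 1.0000+1.7321i, 1.0000-1.7321i]
Zero-padded 6-point DFT provides frequency interpolation.

DFT_6([x, 0, ...]) = [7, 2.0000-3.4641i, 1.0000+1.7321i, 5, 1.0000-1.7321i, 2.0000+3.4641i]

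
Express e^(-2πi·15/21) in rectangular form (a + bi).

ω_21^15 = e^(-2πi·15/21)
= cos(-2π·15/21) + i·sin(-2π·15/21)
= cos(-30π/21) + i·sin(-30π/21)

ω_21^15 = cos(-30π/21) + i·sin(-30π/21) = -0.2225+0.9749i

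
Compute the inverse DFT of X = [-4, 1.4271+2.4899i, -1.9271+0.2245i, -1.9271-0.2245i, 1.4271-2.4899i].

x[n] = (1/5) Σ(k=0 to 4) X[k] · e^(2πikn/5)

Computing each x[n]:
x[0] = -1
x[1] = -1
x[2] = -2
x[3] = -1
x[4] = 1

x = [-1, -1, -2, -1, 1]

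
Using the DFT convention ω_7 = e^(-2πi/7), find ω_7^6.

ω_7^6 = e^(-2πi·6/7)
= cos(-2π·6/7) + i·sin(-2π·6/7)
= cos(-12π/7) + i·sin(-12π/7)

ω_7^6 = cos(-12π/7) + i·sin(-12π/7) = 0.6235+0.7818i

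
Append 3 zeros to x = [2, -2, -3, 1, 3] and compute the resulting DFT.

Original 5-point DFT: [1, 3.9271+7.1064i, 0.5729-0.8653i, 0.5729+0.8653i, 3.9271-7.1064i]
Zero-padded 8-point DFT provides frequency interpolation.

DFT_8([x, 0, ...]) = [1, -3.1213+3.7071i, 8+3i, 1.1213-2.2929i, 3, 1.1213+2.2929i, 8-3i, -3.1213-3.7071i]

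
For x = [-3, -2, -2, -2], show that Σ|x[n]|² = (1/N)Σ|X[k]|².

Time domain:
Σ|x[n]|² = |-3|² + |-2|² + |-2|² + |-2|² = 21.0000

Frequency domain:
(1/4)Σ|X[k]|² = (1/4)(|-9|² + |-1|² + |-1|² + |-1|²) = (1/4)·84.0000 = 21.0000

Both sides agree, confirming Parseval's theorem.

Σ|x[n]|² = (1/N)Σ|X[k]|² = 21.0000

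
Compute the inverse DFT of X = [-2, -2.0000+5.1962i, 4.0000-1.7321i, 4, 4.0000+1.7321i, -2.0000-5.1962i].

x[n] = (1/6) Σ(k=0 to 5) X[k] · e^(2πikn/6)

Computing each x[n]:
x[0] = 1
x[1] = -3
x[2] = -2
x[3] = 1
x[4] = 2
x[5] = -1

x = [1, -3, -2, 1, 2, -1]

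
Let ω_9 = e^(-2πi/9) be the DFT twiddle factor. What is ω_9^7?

ω_9^7 = e^(-2πi·7/9)
= cos(-2π·7/9) + i·sin(-2π·7/9)
= cos(-14π/9) + i·sin(-14π/9)

ω_9^7 = cos(-14π/9) + i·sin(-14π/9) = 0.1736+0.9848i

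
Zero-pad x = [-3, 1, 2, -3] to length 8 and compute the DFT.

Original 4-point DFT: [-3, -5-4i, 1, -5+4i]
Zero-padded 8-point DFT provides frequency interpolation.

DFT_8([x, 0, ...]) = [-3, -0.1716-0.5858i, -5-4i, -5.8284+3.4142i, 1, -5.8284-3.4142i, -5+4i, -0.1716+0.5858i]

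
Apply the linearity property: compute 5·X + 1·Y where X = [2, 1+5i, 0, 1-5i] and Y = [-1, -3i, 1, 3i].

By linearity: DFT(5x + 1y) = 5·DFT(x) + 1·DFT(y)
= 5·[2, 1+5i, 0, 1-5i] + 1·[-1, -3i, 1, 3i]

Computing element-wise:
Z[0] = 5·(2) + 1·(-1) = 9
Z[1] = 5·(1+5i) + 1·(-3i) = 5+22i
Z[2] = 5·(0) + 1·(1) = 1
Z[3] = 5·(1-5i) + 1·(3i) = 5-22i

DFT(5x + 1y) = 5·X + 1·Y = [9, 5+22i, 1, 5-22i]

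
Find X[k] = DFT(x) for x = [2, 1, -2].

X[k] = Σ(n=0 to 2) x[n] · ω_3^(nk)
where ω_3 = e^(-2πi/3)

Computing each X[k]:
X[0] = 1
X[1] = 2.5000-2.5981i
X[2] = 2.5000+2.5981i

X = [1, 2.5000-2.5981i, 2.5000+2.5981i]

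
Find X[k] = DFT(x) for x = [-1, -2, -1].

X[k] = Σ(n=0 to 2) x[n] · ω_3^(nk)
where ω_3 = e^(-2πi/3)

Computing each X[k]:
X[0] = -4
X[1] = 0.5000+0.8660i
X[2] = 0.5000-0.8660i

X = [-4, 0.5000+0.8660i, 0.5000-0.8660i]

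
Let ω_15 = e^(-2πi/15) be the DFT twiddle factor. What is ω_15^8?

ω_15^8 = e^(-2πi·8/15)
= cos(-2π·8/15) + i·sin(-2π·8/15)
= cos(-16π/15) + i·sin(-16π/15)

ω_15^8 = cos(-16π/15) + i·sin(-16π/15) = -0.9781+0.2079i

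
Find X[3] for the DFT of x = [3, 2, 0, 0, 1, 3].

X[3] = Σ(n=0 to 5) x[n] · ω_6^(3n) where ω_6 = e^(-2πi/6)
= (3)·ω_6^0 + (2)·ω_6^3 + (0)·ω_6^6 + (0)·ω_6^9 + (1)·ω_6^12 + (3)·ω_6^15

X[3] = -1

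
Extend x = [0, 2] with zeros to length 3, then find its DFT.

Original 2-point DFT: [2, -2]
Zero-padded 3-point DFT provides frequency interpolation.

DFT_3([x, 0, ...]) = [2, -1.0000-1.7321i, -1.0000+1.7321i]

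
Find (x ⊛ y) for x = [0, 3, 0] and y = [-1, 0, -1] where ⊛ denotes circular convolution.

(x ⊛ y)[n] = Σ(m=0 to 2) x[m] · y[(n-m) mod 3]

Computing each output sample:
(x ⊛ y)[0] = -3
(x ⊛ y)[1] = -3
(x ⊛ y)[2] = 0

x ⊛ y = [-3, -3, 0]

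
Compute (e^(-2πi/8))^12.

Since ω_8^8 = 1, powers reduce modulo 8.
12 mod 8 = 4
So ω_8^12 = ω_8^4 = e^(-2πi·4/8)

ω_8^12 = ω_8^4 = -1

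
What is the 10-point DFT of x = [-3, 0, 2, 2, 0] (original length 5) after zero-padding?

Original 5-point DFT: [1, -6.2361, -1.7639, -1.7639, -6.2361]
Zero-padded 10-point DFT provides frequency interpolation.

DFT_10([x, 0, ...]) = [1, -3.0000-3.8042i, -6.2361, -3.0000+2.3511i, -1.7639, -3, -1.7639, -3.0000-2.3511i, -6.2361, -3.0000+3.8042i]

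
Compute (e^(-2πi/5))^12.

Since ω_5^5 = 1, powers reduce modulo 5.
12 mod 5 = 2
So ω_5^12 = ω_5^2 = e^(-2πi·2/5)

ω_5^12 = ω_5^2 = -0.8090-0.5878i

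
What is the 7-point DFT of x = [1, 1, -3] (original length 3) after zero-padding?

Original 3-point DFT: [-1, 2.0000-3.4641i, 2.0000+3.4641i]
Zero-padded 7-point DFT provides frequency interpolation.

DFT_7([x, 0, ...]) = [-1, 2.2911+2.1430i, 3.4804-2.2766i, -1.7714-2.7794i, -1.7714+2.7794i, 3.4804+2.2766i, 2.2911-2.1430i]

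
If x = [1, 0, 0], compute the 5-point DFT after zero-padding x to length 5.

Original 3-point DFT: [1, 1, 1]
Zero-padded 5-point DFT provides frequency interpolation.

DFT_5([x, 0, ...]) = [1, 1, 1, 1, 1]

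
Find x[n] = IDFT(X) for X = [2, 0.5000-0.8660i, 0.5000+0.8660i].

x[n] = (1/3) Σ(k=0 to 2) X[k] · e^(2πikn/3)

Computing each x[n]:
x[0] = 1
x[1] = 1
x[2] = 0

x = [1, 1, 0]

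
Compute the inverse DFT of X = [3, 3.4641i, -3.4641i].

x[n] = (1/3) Σ(k=0 to 2) X[k] · e^(2πikn/3)

Computing each x[n]:
x[0] = 1
x[1] = -1
x[2] = 3

x = [1, -1, 3]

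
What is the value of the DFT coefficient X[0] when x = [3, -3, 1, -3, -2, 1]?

X[0] = Σ(n=0 to 5) x[n] · ω_6^0 = Σ x[n]
= (3) + (-3) + (1) + (-3) + (-2) + (1)

X[0] = -3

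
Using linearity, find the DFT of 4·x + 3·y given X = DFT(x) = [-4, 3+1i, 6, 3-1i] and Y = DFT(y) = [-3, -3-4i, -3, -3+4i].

By linearity: DFT(4x + 3y) = 4·DFT(x) + 3·DFT(y)
= 4·[-4, 3+1i, 6, 3-1i] + 3·[-3, -3-4i, -3, -3+4i]

Computing element-wise:
Z[0] = 4·(-4) + 3·(-3) = -25
Z[1] = 4·(3+1i) + 3·(-3-4i) = 3-8i
Z[2] = 4·(6) + 3·(-3) = 15
Z[3] = 4·(3-1i) + 3·(-3+4i) = 3+8i

DFT(4x + 3y) = 4·X + 3·Y = [-25, 3-8i, 15, 3+8i]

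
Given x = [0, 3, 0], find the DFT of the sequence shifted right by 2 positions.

Time shift by 2: X_shifted[k] = ω_3^(2k) · X[k]
Shifted x = [3, 0, 0]

DFT(x[n-2]) = [3, 3, 3]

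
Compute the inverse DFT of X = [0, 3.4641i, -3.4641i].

x[n] = (1/3) Σ(k=0 to 2) X[k] · e^(2πikn/3)

Computing each x[n]:
x[0] = 0
x[1] = -2
x[2] = 2

x = [0, -2, 2]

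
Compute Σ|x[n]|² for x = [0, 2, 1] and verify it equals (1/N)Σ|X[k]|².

Time domain:
Σ|x[n]|² = |0|² + |2|² + |1|² = 5.0000

Frequency domain:
(1/3)Σ|X[k]|² = (1/3)(|3|² + |-1.5000-0.8660i|² + |-1.5000+0.8660i|²) = (1/3)·15.0000 = 5.0000

Both sides agree, confirming Parseval's theorem.

Σ|x[n]|² = (1/N)Σ|X[k]|² = 5.0000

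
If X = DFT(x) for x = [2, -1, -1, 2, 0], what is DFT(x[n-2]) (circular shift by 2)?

Time shift by 2: X_shifted[k] = ω_5^(2k) · X[k]
Shifted x = [2, 0, 2, -1, -1]

DFT(x[n-2]) = [2, 0.8820-2.7144i, 3.1180+2.2654i, 3.1180-2.2654i, 0.8820+2.7144i]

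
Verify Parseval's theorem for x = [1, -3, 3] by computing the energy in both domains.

Time domain:
Σ|x[n]|² = |1|² + |-3|² + |3|² = 19.0000

Frequency domain:
(1/3)Σ|X[k]|² = (1/3)(|1|² + |1.0000+5.1962i|² + |1.0000-5.1962i|²) = (1/3)·57.0000 = 19.0000

Both sides agree, confirming Parseval's theorem.

Σ|x[n]|² = (1/N)Σ|X[k]|² = 19.0000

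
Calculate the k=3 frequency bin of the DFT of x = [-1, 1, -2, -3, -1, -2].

X[3] = Σ(n=0 to 5) x[n] · ω_6^(3n) where ω_6 = e^(-2πi/6)
= (-1)·ω_6^0 + (1)·ω_6^3 + (-2)·ω_6^6 + (-3)·ω_6^9 + (-1)·ω_6^12 + (-2)·ω_6^15

X[3] = 0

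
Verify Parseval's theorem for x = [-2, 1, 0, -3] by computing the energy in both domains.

Time domain:
Σ|x[n]|² = |-2|² + |1|² + |0|² + |-3|² = 14.0000

Frequency domain:
(1/4)Σ|X[k]|² = (1/4)(|-4|² + |-2-4i|² + |0|² + |-2+4i|²) = (1/4)·56.0000 = 14.0000

Both sides agree, confirming Parseval's theorem.

Σ|x[n]|² = (1/N)Σ|X[k]|² = 14.0000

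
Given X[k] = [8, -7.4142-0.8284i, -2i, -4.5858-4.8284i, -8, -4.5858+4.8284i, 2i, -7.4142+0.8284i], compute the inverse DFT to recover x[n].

x[n] = (1/8) Σ(k=0 to 7) X[k] · e^(2πikn/8)

Computing each x[n]:
x[0] = -3
x[1] = 3
x[2] = -1
x[3] = 3
x[4] = 3
x[5] = 2
x[6] = 1
x[7] = 0

x = [-3, 3, -1, 3, 3, 2, 1, 0]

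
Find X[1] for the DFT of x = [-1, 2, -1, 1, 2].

X[1] = Σ(n=0 to 4) x[n] · ω_5^(1n) where ω_5 = e^(-2πi/5)
= (-1)·ω_5^0 + (2)·ω_5^1 + (-1)·ω_5^2 + (1)·ω_5^3 + (2)·ω_5^4

X[1] = 0.2361+1.1756i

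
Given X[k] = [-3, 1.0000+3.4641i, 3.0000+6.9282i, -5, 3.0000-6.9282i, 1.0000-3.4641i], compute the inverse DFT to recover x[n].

x[n] = (1/6) Σ(k=0 to 5) X[k] · e^(2πikn/6)

Computing each x[n]:
x[0] = 0
x[1] = -3
x[2] = -1
x[3] = 1
x[4] = -3
x[5] = 3

x = [0, -3, -1, 1, -3, 3]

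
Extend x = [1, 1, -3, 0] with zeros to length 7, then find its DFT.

Original 4-point DFT: [-1, 4-1i, -3, 4+1i]
Zero-padded 7-point DFT provides frequency interpolation.

DFT_7([x, 0, ...]) = [-1, 2.2911+2.1430i, 3.4804-2.2766i, -1.7714-2.7794i, -1.7714+2.7794i, 3.4804+2.2766i, 2.2911-2.1430i]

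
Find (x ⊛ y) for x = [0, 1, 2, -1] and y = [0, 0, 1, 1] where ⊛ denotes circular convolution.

(x ⊛ y)[n] = Σ(m=0 to 3) x[m] · y[(n-m) mod 4]

Computing each output sample:
(x ⊛ y)[0] = 3
(x ⊛ y)[1] = 1
(x ⊛ y)[2] = -1
(x ⊛ y)[3] = 1

x ⊛ y = [3, 1, -1, 1]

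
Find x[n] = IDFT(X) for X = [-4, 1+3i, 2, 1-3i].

x[n] = (1/4) Σ(k=0 to 3) X[k] · e^(2πikn/4)

Computing each x[n]:
x[0] = 0
x[1] = -3
x[2] = -1
x[3] = 0

x = [0, -3, -1, 0]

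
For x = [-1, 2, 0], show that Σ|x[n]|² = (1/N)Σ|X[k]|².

Time domain:
Σ|x[n]|² = |-1|² + |2|² + |0|² = 5.0000

Frequency domain:
(1/3)Σ|X[k]|² = (1/3)(|1|² + |-2.0000-1.7321i|² + |-2.0000+1.7321i|²) = (1/3)·15.0000 = 5.0000

Both sides agree, confirming Parseval's theorem.

Σ|x[n]|² = (1/N)Σ|X[k]|² = 5.0000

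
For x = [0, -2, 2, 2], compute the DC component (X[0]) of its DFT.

X[0] = Σ(n=0 to 3) x[n] · ω_4^0 = Σ x[n]
= (0) + (-2) + (2) + (2)

X[0] = 2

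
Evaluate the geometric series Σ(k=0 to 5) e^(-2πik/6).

Sum of all nth roots of unity equals 0 for n > 1 (geometric series with r ≠ 1).

0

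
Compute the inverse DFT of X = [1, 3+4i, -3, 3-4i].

x[n] = (1/4) Σ(k=0 to 3) X[k] · e^(2πikn/4)

Computing each x[n]:
x[0] = 1
x[1] = -1
x[2] = -2
x[3] = 3

x = [1, -1, -2, 3]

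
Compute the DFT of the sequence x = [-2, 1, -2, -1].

X[k] = Σ(n=0 to 3) x[n] · ω_4^(nk)
where ω_4 = e^(-2πi/4)

Computing each X[k]:
X[0] = -4
X[1] = -2i
X[2] = -4
X[3] = 2i

X = [-4, -2i, -4, 2i]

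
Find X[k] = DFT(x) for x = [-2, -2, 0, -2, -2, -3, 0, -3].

X[k] = Σ(n=0 to 7) x[n] · ω_8^(nk)
where ω_8 = e^(-2πi/8)

Computing each X[k]:
X[0] = -14
X[1] = -1.4142i
X[2] = -4
X[3] = -1.4142i
X[4] = 6
X[5] = 1.4142i
X[6] = -4
X[7] = 1.4142i

X = [-14, -1.4142i, -4, -1.4142i, 6, 1.4142i, -4, 1.4142i]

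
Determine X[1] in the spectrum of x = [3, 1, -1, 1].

X[1] = Σ(n=0 to 3) x[n] · ω_4^(1n) where ω_4 = e^(-2πi/4)
= (3)·ω_4^0 + (1)·ω_4^1 + (-1)·ω_4^2 + (1)·ω_4^3

X[1] = 4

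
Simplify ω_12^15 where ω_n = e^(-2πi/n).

Since ω_12^12 = 1, powers reduce modulo 12.
15 mod 12 = 3
So ω_12^15 = ω_12^3 = e^(-2πi·3/12)

ω_12^15 = ω_12^3 = -1i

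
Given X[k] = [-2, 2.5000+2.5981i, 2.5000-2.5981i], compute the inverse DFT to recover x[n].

x[n] = (1/3) Σ(k=0 to 2) X[k] · e^(2πikn/3)

Computing each x[n]:
x[0] = 1
x[1] = -3
x[2] = 0

x = [1, -3, 0]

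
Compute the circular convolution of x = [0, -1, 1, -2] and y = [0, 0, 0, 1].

(x ⊛ y)[n] = Σ(m=0 to 3) x[m] · y[(n-m) mod 4]

Computing each output sample:
(x ⊛ y)[0] = -1
(x ⊛ y)[1] = 1
(x ⊛ y)[2] = -2
(x ⊛ y)[3] = 0

x ⊛ y = [-1, 1, -2, 0]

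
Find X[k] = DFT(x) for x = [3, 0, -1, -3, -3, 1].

X[k] = Σ(n=0 to 5) x[n] · ω_6^(nk)
where ω_6 = e^(-2πi/6)

Computing each X[k]:
X[0] = -3
X[1] = 8.5000-0.8660i
X[2] = 1.5000+2.5981i
X[3] = 1
X[4] = 1.5000-2.5981i
X[5] = 8.5000+0.8660i

X = [-3, 8.5000-0.8660i, 1.5000+2.5981i, 1, 1.5000-2.5981i, 8.5000+0.8660i]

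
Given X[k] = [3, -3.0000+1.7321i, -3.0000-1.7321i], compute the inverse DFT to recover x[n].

x[n] = (1/3) Σ(k=0 to 2) X[k] · e^(2πikn/3)

Computing each x[n]:
x[0] = -1
x[1] = 1
x[2] = 3

x = [-1, 1, 3]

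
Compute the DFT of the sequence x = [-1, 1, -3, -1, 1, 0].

X[k] = Σ(n=0 to 5) x[n] · ω_6^(nk)
where ω_6 = e^(-2πi/6)

Computing each X[k]:
X[0] = -3
X[1] = 1.5000+2.5981i
X[2] = -1.5000-4.3301i
X[3] = -3
X[4] = -1.5000+4.3301i
X[5] = 1.5000-2.5981i

X = [-3, 1.5000+2.5981i, -1.5000-4.3301i, -3, -1.5000+4.3301i, 1.5000-2.5981i]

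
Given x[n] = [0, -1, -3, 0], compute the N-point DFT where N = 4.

X[k] = Σ(n=0 to 3) x[n] · ω_4^(nk)
where ω_4 = e^(-2πi/4)

Computing each X[k]:
X[0] = -4
X[1] = 3+1i
X[2] = -2
X[3] = 3-1i

X = [-4, 3+1i, -2, 3-1i]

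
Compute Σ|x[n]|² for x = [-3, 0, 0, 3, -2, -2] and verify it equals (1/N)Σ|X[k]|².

Time domain:
Σ|x[n]|² = |-3|² + |0|² + |0|² + |3|² + |-2|² + |-2|² = 26.0000

Frequency domain:
(1/6)Σ|X[k]|² = (1/6)(|-4|² + |-6.0000-3.4641i|² + |2|² + |-6|² + |2|² + |-6.0000+3.4641i|²) = (1/6)·156.0000 = 26.0000

Both sides agree, confirming Parseval's theorem.

Σ|x[n]|² = (1/N)Σ|X[k]|² = 26.0000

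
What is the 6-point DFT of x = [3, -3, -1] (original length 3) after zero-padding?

Original 3-point DFT: [-1, 5.0000+1.7321i, 5.0000-1.7321i]
Zero-padded 6-point DFT provides frequency interpolation.

DFT_6([x, 0, ...]) = [-1, 2.0000+3.4641i, 5.0000+1.7321i, 5, 5.0000-1.7321i, 2.0000-3.4641i]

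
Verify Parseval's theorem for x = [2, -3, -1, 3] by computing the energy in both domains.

Time domain:
Σ|x[n]|² = |2|² + |-3|² + |-1|² + |3|² = 23.0000

Frequency domain:
(1/4)Σ|X[k]|² = (1/4)(|1|² + |3+6i|² + |1|² + |3-6i|²) = (1/4)·92.0000 = 23.0000

Both sides agree, confirming Parseval's theorem.

Σ|x[n]|² = (1/N)Σ|X[k]|² = 23.0000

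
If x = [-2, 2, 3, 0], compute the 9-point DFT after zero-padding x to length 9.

Original 4-point DFT: [3, -5-2i, -1, -5+2i]
Zero-padded 9-point DFT provides frequency interpolation.

DFT_9([x, 0, ...]) = [3, 0.0530-4.2400i, -4.4718-2.9957i, -4.5000+0.8660i, -1.5813+1.2443i, -1.5813-1.2443i, -4.5000-0.8660i, -4.4718+2.9957i, 0.0530+4.2400i]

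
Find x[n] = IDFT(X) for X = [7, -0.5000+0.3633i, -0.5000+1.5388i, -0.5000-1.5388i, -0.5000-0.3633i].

x[n] = (1/5) Σ(k=0 to 4) X[k] · e^(2πikn/5)

Computing each x[n]:
x[0] = 1
x[1] = 1
x[2] = 2
x[3] = 1
x[4] = 2

x = [1, 1, 2, 1, 2]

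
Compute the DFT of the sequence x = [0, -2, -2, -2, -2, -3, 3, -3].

X[k] = Σ(n=0 to 7) x[n] · ω_8^(nk)
where ω_8 = e^(-2πi/8)

Computing each X[k]:
X[0] = -11
X[1] = 2.0000+3.5858i
X[2] = -3
X[3] = 2.0000-6.4142i
X[4] = 9
X[5] = 2.0000+6.4142i
X[6] = -3
X[7] = 2.0000-3.5858i

X = [-11, 2.0000+3.5858i, -3, 2.0000-6.4142i, 9, 2.0000+6.4142i, -3, 2.0000-3.5858i]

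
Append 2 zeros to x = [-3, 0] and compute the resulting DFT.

Original 2-point DFT: [-3, -3]
Zero-padded 4-point DFT provides frequency interpolation.

DFT_4([x, 0, ...]) = [-3, -3, -3, -3]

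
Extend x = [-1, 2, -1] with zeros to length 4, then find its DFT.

Original 3-point DFT: [0, -1.5000-2.5981i, -1.5000+2.5981i]
Zero-padded 4-point DFT provides frequency interpolation.

DFT_4([x, 0, ...]) = [0, -2i, -4, 2i]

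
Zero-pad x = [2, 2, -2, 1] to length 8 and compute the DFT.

Original 4-point DFT: [3, 4-1i, -3, 4+1i]
Zero-padded 8-point DFT provides frequency interpolation.

DFT_8([x, 0, ...]) = [3, 2.7071-0.1213i, 4-1i, 1.2929-4.1213i, -3, 1.2929+4.1213i, 4+1i, 2.7071+0.1213i]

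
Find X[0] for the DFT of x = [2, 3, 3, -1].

X[0] = Σ(n=0 to 3) x[n] · ω_4^0 = Σ x[n]
= (2) + (3) + (3) + (-1)

X[0] = 7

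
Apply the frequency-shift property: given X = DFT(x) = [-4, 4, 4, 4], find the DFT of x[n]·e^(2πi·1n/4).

Modulation property: DFT(ω_4^(-1n)·x[n]) = X[(k-1) mod 4], so circularly shift X by 1 positions.

X[k-1] = [4, -4, 4, 4]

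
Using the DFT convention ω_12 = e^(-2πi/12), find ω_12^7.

ω_12^7 = e^(-2πi·7/12)
= cos(-2π·7/12) + i·sin(-2π·7/12)
= cos(-14π/12) + i·sin(-14π/12)

ω_12^7 = cos(-14π/12) + i·sin(-14π/12) = -0.8660+0.5000i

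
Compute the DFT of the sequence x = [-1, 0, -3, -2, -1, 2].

X[k] = Σ(n=0 to 5) x[n] · ω_6^(nk)
where ω_6 = e^(-2πi/6)

Computing each X[k]:
X[0] = -5
X[1] = 4.0000+3.4641i
X[2] = -2
X[3] = -5
X[4] = -2
X[5] = 4.0000-3.4641i

X = [-5, 4.0000+3.4641i, -2, -5, -2, 4.0000-3.4641i]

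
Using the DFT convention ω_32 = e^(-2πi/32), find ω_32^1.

ω_32^1 = e^(-2πi·1/32)
= cos(-2π·1/32) + i·sin(-2π·1/32)
= cos(-2π/32) + i·sin(-2π/32)

ω_32^1 = cos(-2π/32) + i·sin(-2π/32) = 0.9808-0.1951i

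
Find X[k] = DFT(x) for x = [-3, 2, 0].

X[k] = Σ(n=0 to 2) x[n] · ω_3^(nk)
where ω_3 = e^(-2πi/3)

Computing each X[k]:
X[0] = -1
X[1] = -4.0000-1.7321i
X[2] = -4.0000+1.7321i

X = [-1, -4.0000-1.7321i, -4.0000+1.7321i]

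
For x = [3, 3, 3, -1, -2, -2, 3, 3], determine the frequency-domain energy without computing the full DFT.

Parseval: Σ|x[n]|² = (1/N)Σ|X[k]|², so Σ|X[k]|² = N·Σ|x[n]|² = 8·54.0000

Σ|X[k]|² = N·Σ|x[n]|² = 8·54.0000 = 432.0000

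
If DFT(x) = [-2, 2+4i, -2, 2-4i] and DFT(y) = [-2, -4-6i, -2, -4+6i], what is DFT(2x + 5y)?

By linearity: DFT(2x + 5y) = 2·DFT(x) + 5·DFT(y)
= 2·[-2, 2+4i, -2, 2-4i] + 5·[-2, -4-6i, -2, -4+6i]

Computing element-wise:
Z[0] = 2·(-2) + 5·(-2) = -14
Z[1] = 2·(2+4i) + 5·(-4-6i) = -16-22i
Z[2] = 2·(-2) + 5·(-2) = -14
Z[3] = 2·(2-4i) + 5·(-4+6i) = -16+22i

DFT(2x + 5y) = 2·X + 5·Y = [-14, -16-22i, -14, -16+22i]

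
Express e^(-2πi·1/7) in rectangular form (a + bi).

ω_7^1 = e^(-2πi·1/7)
= cos(-2π·1/7) + i·sin(-2π·1/7)
= cos(-2π/7) + i·sin(-2π/7)

ω_7^1 = cos(-2π/7) + i·sin(-2π/7) = 0.6235-0.7818i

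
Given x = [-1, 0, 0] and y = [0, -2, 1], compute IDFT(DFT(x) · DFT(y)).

(x ⊛ y)[n] = Σ(m=0 to 2) x[m] · y[(n-m) mod 3]

Computing each output sample:
(x ⊛ y)[0] = 0
(x ⊛ y)[1] = 2
(x ⊛ y)[2] = -1

x ⊛ y = [0, 2, -1]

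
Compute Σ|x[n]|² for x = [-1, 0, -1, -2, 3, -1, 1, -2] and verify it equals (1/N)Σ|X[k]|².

Time domain:
Σ|x[n]|² = |-1|² + |0|² + |-1|² + |-2|² + |3|² + |-1|² + |1|² + |-2|² = 21.0000

Frequency domain:
(1/8)Σ|X[k]|² = (1/8)(|-3|² + |-3.2929+1.2929i|² + |2-3i|² + |-4.7071-2.7071i|² + |7|² + |-4.7071+2.7071i|² + |2+3i|² + |-3.2929-1.2929i|²) = (1/8)·168.0000 = 21.0000

Both sides agree, confirming Parseval's theorem.

Σ|x[n]|² = (1/N)Σ|X[k]|² = 21.0000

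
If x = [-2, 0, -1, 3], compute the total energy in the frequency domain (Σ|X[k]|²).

Parseval: Σ|x[n]|² = (1/N)Σ|X[k]|², so Σ|X[k]|² = N·Σ|x[n]|² = 4·14.0000

Σ|X[k]|² = N·Σ|x[n]|² = 4·14.0000 = 56.0000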